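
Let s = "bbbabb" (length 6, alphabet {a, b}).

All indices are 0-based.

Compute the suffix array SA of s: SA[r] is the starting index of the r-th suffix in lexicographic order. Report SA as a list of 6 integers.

[3, 5, 2, 4, 1, 0]

rank | idx | suffix
   0 |   3 | abb
   1 |   5 | b
   2 |   2 | babb
   3 |   4 | bb
   4 |   1 | bbabb
   5 |   0 | bbbabb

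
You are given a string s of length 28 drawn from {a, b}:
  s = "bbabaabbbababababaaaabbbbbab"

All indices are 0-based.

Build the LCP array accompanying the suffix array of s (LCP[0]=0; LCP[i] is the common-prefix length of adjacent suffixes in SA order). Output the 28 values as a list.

[0, 3, 2, 5, 1, 2, 4, 3, 5, 7, 2, 4, 0, 1, 3, 2, 3, 5, 4, 6, 8, 1, 4, 5, 2, 5, 3, 4]

rank→(start, suffix):
  0 → (17, 'aaaabbbbbab')
  1 → (18, 'aaabbbbbab')
  2 → (4, 'aabbbababababaaaabbbbbab')
  3 → (19, 'aabbbbbab')
  4 → (26, 'ab')
  5 → (15, 'abaaaabbbbbab')
  6 → (2, 'abaabbbababababaaaabbbbbab')
  7 → (13, 'ababaaaabbbbbab')
  8 → (11, 'abababaaaabbbbbab')
  9 → (9, 'ababababaaaabbbbbab')
  10 → (5, 'abbbababababaaaabbbbbab')
  11 → (20, 'abbbbbab')
  12 → (27, 'b')
  13 → (16, 'baaaabbbbbab')
  14 → (3, 'baabbbababababaaaabbbbbab')
  15 → (25, 'bab')
  16 → (14, 'babaaaabbbbbab')
  17 → (1, 'babaabbbababababaaaabbbbbab')
  18 → (12, 'bababaaaabbbbbab')
  19 → (10, 'babababaaaabbbbbab')
  20 → (8, 'bababababaaaabbbbbab')
  21 → (24, 'bbab')
  22 → (0, 'bbabaabbbababababaaaabbbbbab')
  23 → (7, 'bbababababaaaabbbbbab')
  24 → (23, 'bbbab')
  25 → (6, 'bbbababababaaaabbbbbab')
  26 → (22, 'bbbbab')
  27 → (21, 'bbbbbab')

SA = [17, 18, 4, 19, 26, 15, 2, 13, 11, 9, 5, 20, 27, 16, 3, 25, 14, 1, 12, 10, 8, 24, 0, 7, 23, 6, 22, 21]
[i] adj suffixes → lcp
  [1] 17/18 → 3 ('aaa')
  [2] 18/4 → 2 ('aa')
  [3] 4/19 → 5 ('aabbb')
  [4] 19/26 → 1 ('a')
  [5] 26/15 → 2 ('ab')
  [6] 15/2 → 4 ('abaa')
  [7] 2/13 → 3 ('aba')
  [8] 13/11 → 5 ('ababa')
  [9] 11/9 → 7 ('abababa')
  [10] 9/5 → 2 ('ab')
  [11] 5/20 → 4 ('abbb')
  [12] 20/27 → 0 ('')
  [13] 27/16 → 1 ('b')
  [14] 16/3 → 3 ('baa')
  [15] 3/25 → 2 ('ba')
  [16] 25/14 → 3 ('bab')
  [17] 14/1 → 5 ('babaa')
  [18] 1/12 → 4 ('baba')
  [19] 12/10 → 6 ('bababa')
  [20] 10/8 → 8 ('babababa')
  [21] 8/24 → 1 ('b')
  [22] 24/0 → 4 ('bbab')
  [23] 0/7 → 5 ('bbaba')
  [24] 7/23 → 2 ('bb')
  [25] 23/6 → 5 ('bbbab')
  [26] 6/22 → 3 ('bbb')
  [27] 22/21 → 4 ('bbbb')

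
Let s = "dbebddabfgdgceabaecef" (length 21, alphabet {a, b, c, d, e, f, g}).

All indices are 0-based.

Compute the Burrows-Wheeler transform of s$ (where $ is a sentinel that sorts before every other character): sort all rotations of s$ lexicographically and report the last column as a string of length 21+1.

rank  rotation                last
    0  $dbebddabfgdgceabaecef  f
    1  abaecef$dbebddabfgdgce  e
    2  abfgdgceabaecef$dbebdd  d
    3  aecef$dbebddabfgdgceab  b
    4  baecef$dbebddabfgdgcea  a
    5  bddabfgdgceabaecef$dbe  e
    6  bebddabfgdgceabaecef$d  d
    7  bfgdgceabaecef$dbebdda  a
    8  ceabaecef$dbebddabfgdg  g
    9  cef$dbebddabfgdgceabae  e
   10  dabfgdgceabaecef$dbebd  d
   11  dbebddabfgdgceabaecef$  $
   12  ddabfgdgceabaecef$dbeb  b
   13  dgceabaecef$dbebddabfg  g
   14  eabaecef$dbebddabfgdgc  c
   15  ebddabfgdgceabaecef$db  b
   16  ecef$dbebddabfgdgceaba  a
   17  ef$dbebddabfgdgceabaec  c
   18  f$dbebddabfgdgceabaece  e
   19  fgdgceabaecef$dbebddab  b
   20  gceabaecef$dbebddabfgd  d
   21  gdgceabaecef$dbebddabf  f

fedbaedaged$bgcbacebdf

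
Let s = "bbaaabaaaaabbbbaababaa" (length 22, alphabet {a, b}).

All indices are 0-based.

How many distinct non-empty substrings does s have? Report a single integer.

198

rank | idx | suffix
   0 |  21 | a
   1 |  20 | aa
   2 |   6 | aaaaabbbbaababaa
   3 |   7 | aaaabbbbaababaa
   4 |   2 | aaabaaaaabbbbaababaa
   5 |   8 | aaabbbbaababaa
   6 |   3 | aabaaaaabbbbaababaa
   7 |  15 | aababaa
   8 |   9 | aabbbbaababaa
   9 |  18 | abaa
  10 |   4 | abaaaaabbbbaababaa
  11 |  16 | ababaa
  12 |  10 | abbbbaababaa
  13 |  19 | baa
  14 |   5 | baaaaabbbbaababaa
  15 |   1 | baaabaaaaabbbbaababaa
  16 |  14 | baababaa
  17 |  17 | babaa
  18 |   0 | bbaaabaaaaabbbbaababaa
  19 |  13 | bbaababaa
  20 |  12 | bbbaababaa
  21 |  11 | bbbbaababaa

SA = [21, 20, 6, 7, 2, 8, 3, 15, 9, 18, 4, 16, 10, 19, 5, 1, 14, 17, 0, 13, 12, 11]
i: (SA[i-1],SA[i]) lcp shared
  1: (21,20) 1 'a'
  2: (20,6) 2 'aa'
  3: (6,7) 4 'aaaa'
  4: (7,2) 3 'aaa'
  5: (2,8) 4 'aaab'
  6: (8,3) 2 'aa'
  7: (3,15) 4 'aaba'
  8: (15,9) 3 'aab'
  9: (9,18) 1 'a'
  10: (18,4) 4 'abaa'
  11: (4,16) 3 'aba'
  12: (16,10) 2 'ab'
  13: (10,19) 0 ''
  14: (19,5) 3 'baa'
  15: (5,1) 4 'baaa'
  16: (1,14) 3 'baa'
  17: (14,17) 2 'ba'
  18: (17,0) 1 'b'
  19: (0,13) 4 'bbaa'
  20: (13,12) 2 'bb'
  21: (12,11) 3 'bbb'

n(n+1)/2 = 22·23/2 = 253
Σ LCP = 0 + 1 + 2 + 4 + 3 + 4 + 2 + 4 + 3 + 1 + 4 + 3 + 2 + 0 + 3 + 4 + 3 + 2 + 1 + 4 + 2 + 3 = 55
distinct = 253 − 55 = 198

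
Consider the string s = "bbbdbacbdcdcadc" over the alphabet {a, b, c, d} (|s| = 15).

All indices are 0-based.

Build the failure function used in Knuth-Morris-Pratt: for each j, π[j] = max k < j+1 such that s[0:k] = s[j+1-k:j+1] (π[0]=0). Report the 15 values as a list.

[0, 1, 2, 0, 1, 0, 0, 1, 0, 0, 0, 0, 0, 0, 0]

π[0] = 0
j=1 s[j]='b': π[1]=1 (border 'b')
j=2 s[j]='b': π[2]=2 (border 'bb')
j=3 s[j]='d': k: 2→1→0; π[3]=0 (border '')
j=4 s[j]='b': π[4]=1 (border 'b')
j=5 s[j]='a': k: 1→0; π[5]=0 (border '')
j=6 s[j]='c': π[6]=0 (border '')
j=7 s[j]='b': π[7]=1 (border 'b')
j=8 s[j]='d': k: 1→0; π[8]=0 (border '')
j=9 s[j]='c': π[9]=0 (border '')
j=10 s[j]='d': π[10]=0 (border '')
j=11 s[j]='c': π[11]=0 (border '')
j=12 s[j]='a': π[12]=0 (border '')
j=13 s[j]='d': π[13]=0 (border '')
j=14 s[j]='c': π[14]=0 (border '')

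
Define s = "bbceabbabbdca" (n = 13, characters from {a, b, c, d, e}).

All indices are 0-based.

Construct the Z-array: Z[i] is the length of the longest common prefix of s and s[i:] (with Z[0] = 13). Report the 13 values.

Z[0]=13
i=1: outside box; Z[1]=1 extend→box=[1,2)
i=2: outside box; Z[2]=0
i=3: outside box; Z[3]=0
i=4: outside box; Z[4]=0
i=5: outside box; Z[5]=2 extend→box=[5,7)
i=6: min(r-i=1, Z[1]=1)=1; Z[6]=1
i=7: outside box; Z[7]=0
i=8: outside box; Z[8]=2 extend→box=[8,10)
i=9: min(r-i=1, Z[1]=1)=1; Z[9]=1
i=10: outside box; Z[10]=0
i=11: outside box; Z[11]=0
i=12: outside box; Z[12]=0

[13, 1, 0, 0, 0, 2, 1, 0, 2, 1, 0, 0, 0]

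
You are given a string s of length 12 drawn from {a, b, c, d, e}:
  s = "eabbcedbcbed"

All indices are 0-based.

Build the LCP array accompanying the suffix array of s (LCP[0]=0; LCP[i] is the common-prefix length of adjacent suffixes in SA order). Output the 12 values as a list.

[0, 0, 1, 2, 1, 0, 1, 0, 1, 0, 1, 2]

sorted suffixes:
  #0 SA[0]=1  'abbcedbcbed'
  #1 SA[1]=2  'bbcedbcbed'
  #2 SA[2]=7  'bcbed'
  #3 SA[3]=3  'bcedbcbed'
  #4 SA[4]=9  'bed'
  #5 SA[5]=8  'cbed'
  #6 SA[6]=4  'cedbcbed'
  #7 SA[7]=11  'd'
  #8 SA[8]=6  'dbcbed'
  #9 SA[9]=0  'eabbcedbcbed'
  #10 SA[10]=10  'ed'
  #11 SA[11]=5  'edbcbed'

SA = [1, 2, 7, 3, 9, 8, 4, 11, 6, 0, 10, 5]
rank  pair      lcp
   1  s[1:],s[2:]  0  ''
   2  s[2:],s[7:]  1  'b'
   3  s[7:],s[3:]  2  'bc'
   4  s[3:],s[9:]  1  'b'
   5  s[9:],s[8:]  0  ''
   6  s[8:],s[4:]  1  'c'
   7  s[4:],s[11:]  0  ''
   8  s[11:],s[6:]  1  'd'
   9  s[6:],s[0:]  0  ''
  10  s[0:],s[10:]  1  'e'
  11  s[10:],s[5:]  2  'ed'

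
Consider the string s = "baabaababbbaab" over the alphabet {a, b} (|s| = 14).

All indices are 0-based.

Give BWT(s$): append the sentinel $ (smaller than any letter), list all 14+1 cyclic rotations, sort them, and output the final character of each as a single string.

rank  rotation         last
    0  $baabaababbbaab  b
    1  aab$baabaababbb  b
    2  aabaababbbaab$b  b
    3  aababbbaab$baab  b
    4  ab$baabaababbba  a
    5  abaababbbaab$ba  a
    6  ababbbaab$baaba  a
    7  abbbaab$baabaab  b
    8  b$baabaababbbaa  a
    9  baab$baabaababb  b
   10  baabaababbbaab$  $
   11  baababbbaab$baa  a
   12  babbbaab$baabaa  a
   13  bbaab$baabaabab  b
   14  bbbaab$baabaaba  a

bbbbaaabab$aaba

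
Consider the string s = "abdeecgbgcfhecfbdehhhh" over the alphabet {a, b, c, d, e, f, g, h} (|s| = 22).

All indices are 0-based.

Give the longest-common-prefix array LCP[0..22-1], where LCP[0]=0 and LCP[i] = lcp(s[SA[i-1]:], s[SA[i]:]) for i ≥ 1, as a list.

[0, 0, 3, 1, 0, 2, 1, 0, 2, 0, 2, 1, 1, 0, 1, 0, 1, 0, 1, 1, 2, 3]

rank | idx | suffix
   0 |   0 | abdeecgbgcfhecfbdehhhh
   1 |   1 | bdeecgbgcfhecfbdehhhh
   2 |  15 | bdehhhh
   3 |   7 | bgcfhecfbdehhhh
   4 |  13 | cfbdehhhh
   5 |   9 | cfhecfbdehhhh
   6 |   5 | cgbgcfhecfbdehhhh
   7 |   2 | deecgbgcfhecfbdehhhh
   8 |  16 | dehhhh
   9 |  12 | ecfbdehhhh
  10 |   4 | ecgbgcfhecfbdehhhh
  11 |   3 | eecgbgcfhecfbdehhhh
  12 |  17 | ehhhh
  13 |  14 | fbdehhhh
  14 |  10 | fhecfbdehhhh
  15 |   6 | gbgcfhecfbdehhhh
  16 |   8 | gcfhecfbdehhhh
  17 |  21 | h
  18 |  11 | hecfbdehhhh
  19 |  20 | hh
  20 |  19 | hhh
  21 |  18 | hhhh

SA = [0, 1, 15, 7, 13, 9, 5, 2, 16, 12, 4, 3, 17, 14, 10, 6, 8, 21, 11, 20, 19, 18]
rank  pair      lcp
   1  s[0:],s[1:]  0  ''
   2  s[1:],s[15:]  3  'bde'
   3  s[15:],s[7:]  1  'b'
   4  s[7:],s[13:]  0  ''
   5  s[13:],s[9:]  2  'cf'
   6  s[9:],s[5:]  1  'c'
   7  s[5:],s[2:]  0  ''
   8  s[2:],s[16:]  2  'de'
   9  s[16:],s[12:]  0  ''
  10  s[12:],s[4:]  2  'ec'
  11  s[4:],s[3:]  1  'e'
  12  s[3:],s[17:]  1  'e'
  13  s[17:],s[14:]  0  ''
  14  s[14:],s[10:]  1  'f'
  15  s[10:],s[6:]  0  ''
  16  s[6:],s[8:]  1  'g'
  17  s[8:],s[21:]  0  ''
  18  s[21:],s[11:]  1  'h'
  19  s[11:],s[20:]  1  'h'
  20  s[20:],s[19:]  2  'hh'
  21  s[19:],s[18:]  3  'hhh'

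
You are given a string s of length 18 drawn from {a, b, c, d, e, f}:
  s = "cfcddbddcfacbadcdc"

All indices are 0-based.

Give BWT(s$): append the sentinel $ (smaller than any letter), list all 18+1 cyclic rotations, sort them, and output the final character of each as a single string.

cfbcddadfd$dcadcbcc

rank  rotation             last
    0  $cfcddbddcfacbadcdc  c
    1  acbadcdc$cfcddbddcf  f
    2  adcdc$cfcddbddcfacb  b
    3  badcdc$cfcddbddcfac  c
    4  bddcfacbadcdc$cfcdd  d
    5  c$cfcddbddcfacbadcd  d
    6  cbadcdc$cfcddbddcfa  a
    7  cdc$cfcddbddcfacbad  d
    8  cddbddcfacbadcdc$cf  f
    9  cfacbadcdc$cfcddbdd  d
   10  cfcddbddcfacbadcdc$  $
   11  dbddcfacbadcdc$cfcd  d
   12  dc$cfcddbddcfacbadc  c
   13  dcdc$cfcddbddcfacba  a
   14  dcfacbadcdc$cfcddbd  d
   15  ddbddcfacbadcdc$cfc  c
   16  ddcfacbadcdc$cfcddb  b
   17  facbadcdc$cfcddbddc  c
   18  fcddbddcfacbadcdc$c  c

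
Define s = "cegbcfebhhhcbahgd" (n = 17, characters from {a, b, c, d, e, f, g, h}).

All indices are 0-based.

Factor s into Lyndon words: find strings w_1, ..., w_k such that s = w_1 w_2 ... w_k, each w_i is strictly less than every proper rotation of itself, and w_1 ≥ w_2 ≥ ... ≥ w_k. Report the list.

emit factor 1: 'ceg' (i=0, period=3)
emit factor 2: 'bcfebhhhc' (i=3, period=9)
emit factor 3: 'b' (i=12, period=1)
emit factor 4: 'ahgd' (i=13, period=4)

["ceg", "bcfebhhhc", "b", "ahgd"]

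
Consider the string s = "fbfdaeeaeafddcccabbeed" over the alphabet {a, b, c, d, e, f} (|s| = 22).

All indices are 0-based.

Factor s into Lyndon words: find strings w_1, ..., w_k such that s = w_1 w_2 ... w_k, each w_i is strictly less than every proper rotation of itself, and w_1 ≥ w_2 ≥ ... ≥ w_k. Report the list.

emit factor 1: 'f' (i=0, period=1)
emit factor 2: 'bfd' (i=1, period=3)
emit factor 3: 'aee' (i=4, period=3)
emit factor 4: 'aeafddccc' (i=7, period=9)
emit factor 5: 'abbeed' (i=16, period=6)

["f", "bfd", "aee", "aeafddccc", "abbeed"]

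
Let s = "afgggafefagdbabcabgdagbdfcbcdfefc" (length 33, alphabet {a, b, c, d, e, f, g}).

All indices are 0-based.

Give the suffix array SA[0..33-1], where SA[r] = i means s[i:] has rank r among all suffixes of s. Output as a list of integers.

[13, 16, 5, 0, 20, 9, 12, 14, 26, 22, 17, 32, 15, 25, 27, 19, 11, 23, 28, 7, 30, 8, 31, 24, 6, 29, 1, 4, 21, 18, 10, 3, 2]

sorted suffixes:
  #0 SA[0]=13  'abcabgdagbdfcbcdfefc'
  #1 SA[1]=16  'abgdagbdfcbcdfefc'
  #2 SA[2]=5  'afefagdbabcabgdagbdfcbcdfefc'
  #3 SA[3]=0  'afgggafefagdbabcabgdagbdfcbcdfefc'
  #4 SA[4]=20  'agbdfcbcdfefc'
  #5 SA[5]=9  'agdbabcabgdagbdfcbcdfefc'
  #6 SA[6]=12  'babcabgdagbdfcbcdfefc'
  #7 SA[7]=14  'bcabgdagbdfcbcdfefc'
  #8 SA[8]=26  'bcdfefc'
  #9 SA[9]=22  'bdfcbcdfefc'
  #10 SA[10]=17  'bgdagbdfcbcdfefc'
  #11 SA[11]=32  'c'
  #12 SA[12]=15  'cabgdagbdfcbcdfefc'
  #13 SA[13]=25  'cbcdfefc'
  #14 SA[14]=27  'cdfefc'
  #15 SA[15]=19  'dagbdfcbcdfefc'
  #16 SA[16]=11  'dbabcabgdagbdfcbcdfefc'
  #17 SA[17]=23  'dfcbcdfefc'
  #18 SA[18]=28  'dfefc'
  #19 SA[19]=7  'efagdbabcabgdagbdfcbcdfefc'
  #20 SA[20]=30  'efc'
  #21 SA[21]=8  'fagdbabcabgdagbdfcbcdfefc'
  #22 SA[22]=31  'fc'
  #23 SA[23]=24  'fcbcdfefc'
  #24 SA[24]=6  'fefagdbabcabgdagbdfcbcdfefc'
  #25 SA[25]=29  'fefc'
  #26 SA[26]=1  'fgggafefagdbabcabgdagbdfcbcdfefc'
  #27 SA[27]=4  'gafefagdbabcabgdagbdfcbcdfefc'
  #28 SA[28]=21  'gbdfcbcdfefc'
  #29 SA[29]=18  'gdagbdfcbcdfefc'
  #30 SA[30]=10  'gdbabcabgdagbdfcbcdfefc'
  #31 SA[31]=3  'ggafefagdbabcabgdagbdfcbcdfefc'
  #32 SA[32]=2  'gggafefagdbabcabgdagbdfcbcdfefc'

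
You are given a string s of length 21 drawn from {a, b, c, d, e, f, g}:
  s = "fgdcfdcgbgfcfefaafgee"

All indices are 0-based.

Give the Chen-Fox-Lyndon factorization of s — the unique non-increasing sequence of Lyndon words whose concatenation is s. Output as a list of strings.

emit factor 1: 'fg' (i=0, period=2)
emit factor 2: 'd' (i=2, period=1)
emit factor 3: 'cfdcg' (i=3, period=5)
emit factor 4: 'bgfcfef' (i=8, period=7)
emit factor 5: 'aafgee' (i=15, period=6)

["fg", "d", "cfdcg", "bgfcfef", "aafgee"]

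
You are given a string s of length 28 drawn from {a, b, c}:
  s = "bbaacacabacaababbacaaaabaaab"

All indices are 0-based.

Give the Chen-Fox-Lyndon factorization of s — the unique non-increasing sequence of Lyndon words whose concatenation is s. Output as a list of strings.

["b", "b", "aacacabac", "aababbac", "aaaabaaab"]

emit factor 1: 'b' (i=0, period=1)
emit factor 2: 'b' (i=1, period=1)
emit factor 3: 'aacacabac' (i=2, period=9)
emit factor 4: 'aababbac' (i=11, period=8)
emit factor 5: 'aaaabaaab' (i=19, period=9)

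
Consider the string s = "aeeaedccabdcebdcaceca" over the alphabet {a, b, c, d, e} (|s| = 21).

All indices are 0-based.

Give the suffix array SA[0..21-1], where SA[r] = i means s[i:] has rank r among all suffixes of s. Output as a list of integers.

rank | idx | suffix
   0 |  20 | a
   1 |   8 | abdcebdcaceca
   2 |  16 | aceca
   3 |   3 | aedccabdcebdcaceca
   4 |   0 | aeeaedccabdcebdcaceca
   5 |  13 | bdcaceca
   6 |   9 | bdcebdcaceca
   7 |  19 | ca
   8 |   7 | cabdcebdcaceca
   9 |  15 | caceca
  10 |   6 | ccabdcebdcaceca
  11 |  11 | cebdcaceca
  12 |  17 | ceca
  13 |  14 | dcaceca
  14 |   5 | dccabdcebdcaceca
  15 |  10 | dcebdcaceca
  16 |   2 | eaedccabdcebdcaceca
  17 |  12 | ebdcaceca
  18 |  18 | eca
  19 |   4 | edccabdcebdcaceca
  20 |   1 | eeaedccabdcebdcaceca

[20, 8, 16, 3, 0, 13, 9, 19, 7, 15, 6, 11, 17, 14, 5, 10, 2, 12, 18, 4, 1]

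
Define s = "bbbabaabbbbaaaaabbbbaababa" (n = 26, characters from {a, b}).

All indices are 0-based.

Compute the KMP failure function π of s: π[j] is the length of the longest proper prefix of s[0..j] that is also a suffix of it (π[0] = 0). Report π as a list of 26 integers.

π[0] = 0
j=1 s[j]='b': π[1]=1 (border 'b')
j=2 s[j]='b': π[2]=2 (border 'bb')
j=3 s[j]='a': k: 2→1→0; π[3]=0 (border '')
j=4 s[j]='b': π[4]=1 (border 'b')
j=5 s[j]='a': k: 1→0; π[5]=0 (border '')
j=6 s[j]='a': π[6]=0 (border '')
j=7 s[j]='b': π[7]=1 (border 'b')
j=8 s[j]='b': π[8]=2 (border 'bb')
j=9 s[j]='b': π[9]=3 (border 'bbb')
j=10 s[j]='b': k: 3→2; π[10]=3 (border 'bbb')
j=11 s[j]='a': π[11]=4 (border 'bbba')
j=12 s[j]='a': k: 4→0; π[12]=0 (border '')
j=13 s[j]='a': π[13]=0 (border '')
j=14 s[j]='a': π[14]=0 (border '')
j=15 s[j]='a': π[15]=0 (border '')
j=16 s[j]='b': π[16]=1 (border 'b')
j=17 s[j]='b': π[17]=2 (border 'bb')
j=18 s[j]='b': π[18]=3 (border 'bbb')
j=19 s[j]='b': k: 3→2; π[19]=3 (border 'bbb')
j=20 s[j]='a': π[20]=4 (border 'bbba')
j=21 s[j]='a': k: 4→0; π[21]=0 (border '')
j=22 s[j]='b': π[22]=1 (border 'b')
j=23 s[j]='a': k: 1→0; π[23]=0 (border '')
j=24 s[j]='b': π[24]=1 (border 'b')
j=25 s[j]='a': k: 1→0; π[25]=0 (border '')

[0, 1, 2, 0, 1, 0, 0, 1, 2, 3, 3, 4, 0, 0, 0, 0, 1, 2, 3, 3, 4, 0, 1, 0, 1, 0]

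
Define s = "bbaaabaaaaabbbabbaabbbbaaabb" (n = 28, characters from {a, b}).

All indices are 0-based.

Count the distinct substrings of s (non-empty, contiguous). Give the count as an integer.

323

rank | idx | suffix
   0 |   6 | aaaaabbbabbaabbbbaaabb
   1 |   7 | aaaabbbabbaabbbbaaabb
   2 |   2 | aaabaaaaabbbabbaabbbbaaabb
   3 |  23 | aaabb
   4 |   8 | aaabbbabbaabbbbaaabb
   5 |   3 | aabaaaaabbbabbaabbbbaaabb
   6 |  24 | aabb
   7 |   9 | aabbbabbaabbbbaaabb
   8 |  17 | aabbbbaaabb
   9 |   4 | abaaaaabbbabbaabbbbaaabb
  10 |  25 | abb
  11 |  14 | abbaabbbbaaabb
  12 |  10 | abbbabbaabbbbaaabb
  13 |  18 | abbbbaaabb
  14 |  27 | b
  15 |   5 | baaaaabbbabbaabbbbaaabb
  16 |   1 | baaabaaaaabbbabbaabbbbaaabb
  17 |  22 | baaabb
  18 |  16 | baabbbbaaabb
  19 |  13 | babbaabbbbaaabb
  20 |  26 | bb
  21 |   0 | bbaaabaaaaabbbabbaabbbbaaabb
  22 |  21 | bbaaabb
  23 |  15 | bbaabbbbaaabb
  24 |  12 | bbabbaabbbbaaabb
  25 |  20 | bbbaaabb
  26 |  11 | bbbabbaabbbbaaabb
  27 |  19 | bbbbaaabb

SA = [6, 7, 2, 23, 8, 3, 24, 9, 17, 4, 25, 14, 10, 18, 27, 5, 1, 22, 16, 13, 26, 0, 21, 15, 12, 20, 11, 19]
i: (SA[i-1],SA[i]) lcp shared
  1: (6,7) 4 'aaaa'
  2: (7,2) 3 'aaa'
  3: (2,23) 4 'aaab'
  4: (23,8) 5 'aaabb'
  5: (8,3) 2 'aa'
  6: (3,24) 3 'aab'
  7: (24,9) 4 'aabb'
  8: (9,17) 5 'aabbb'
  9: (17,4) 1 'a'
  10: (4,25) 2 'ab'
  11: (25,14) 3 'abb'
  12: (14,10) 3 'abb'
  13: (10,18) 4 'abbb'
  14: (18,27) 0 ''
  15: (27,5) 1 'b'
  16: (5,1) 4 'baaa'
  17: (1,22) 5 'baaab'
  18: (22,16) 3 'baa'
  19: (16,13) 2 'ba'
  20: (13,26) 1 'b'
  21: (26,0) 2 'bb'
  22: (0,21) 6 'bbaaab'
  23: (21,15) 4 'bbaa'
  24: (15,12) 3 'bba'
  25: (12,20) 2 'bb'
  26: (20,11) 4 'bbba'
  27: (11,19) 3 'bbb'

n(n+1)/2 = 28·29/2 = 406
Σ LCP = 0 + 4 + 3 + 4 + 5 + 2 + 3 + 4 + 5 + 1 + 2 + 3 + 3 + 4 + 0 + 1 + 4 + 5 + 3 + 2 + 1 + 2 + 6 + 4 + 3 + 2 + 4 + 3 = 83
distinct = 406 − 83 = 323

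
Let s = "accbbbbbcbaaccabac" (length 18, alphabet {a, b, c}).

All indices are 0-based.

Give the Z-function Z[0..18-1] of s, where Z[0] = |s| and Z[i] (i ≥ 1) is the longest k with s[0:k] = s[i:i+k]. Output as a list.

[18, 0, 0, 0, 0, 0, 0, 0, 0, 0, 1, 3, 0, 0, 1, 0, 2, 0]

Z[0]=18
i=1: fresh scan; Z[1]=0
i=2: fresh scan; Z[2]=0
i=3: fresh scan; Z[3]=0
i=4: fresh scan; Z[4]=0
i=5: fresh scan; Z[5]=0
i=6: fresh scan; Z[6]=0
i=7: fresh scan; Z[7]=0
i=8: fresh scan; Z[8]=0
i=9: fresh scan; Z[9]=0
i=10: fresh scan; Z[10]=1 grow→box=[10,11)
i=11: fresh scan; Z[11]=3 grow→box=[11,14)
i=12: min(r-i=2, Z[1]=0)=0; Z[12]=0
i=13: min(r-i=1, Z[2]=0)=0; Z[13]=0
i=14: fresh scan; Z[14]=1 grow→box=[14,15)
i=15: fresh scan; Z[15]=0
i=16: fresh scan; Z[16]=2 grow→box=[16,18)
i=17: min(r-i=1, Z[1]=0)=0; Z[17]=0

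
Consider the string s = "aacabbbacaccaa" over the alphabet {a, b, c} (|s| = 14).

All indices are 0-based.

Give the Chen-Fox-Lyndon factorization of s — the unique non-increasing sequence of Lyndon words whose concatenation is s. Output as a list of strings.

["aacabbbacacc", "a", "a"]

emit factor 1: 'aacabbbacacc' (i=0, period=12)
emit factor 2: 'a' (i=12, period=1)
emit factor 3: 'a' (i=13, period=1)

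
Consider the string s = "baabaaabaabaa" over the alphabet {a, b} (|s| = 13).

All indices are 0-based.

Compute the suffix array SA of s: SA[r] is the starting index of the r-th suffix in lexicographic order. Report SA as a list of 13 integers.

[12, 11, 4, 8, 1, 5, 9, 2, 6, 10, 3, 7, 0]

rank→(start, suffix):
  0 → (12, 'a')
  1 → (11, 'aa')
  2 → (4, 'aaabaabaa')
  3 → (8, 'aabaa')
  4 → (1, 'aabaaabaabaa')
  5 → (5, 'aabaabaa')
  6 → (9, 'abaa')
  7 → (2, 'abaaabaabaa')
  8 → (6, 'abaabaa')
  9 → (10, 'baa')
  10 → (3, 'baaabaabaa')
  11 → (7, 'baabaa')
  12 → (0, 'baabaaabaabaa')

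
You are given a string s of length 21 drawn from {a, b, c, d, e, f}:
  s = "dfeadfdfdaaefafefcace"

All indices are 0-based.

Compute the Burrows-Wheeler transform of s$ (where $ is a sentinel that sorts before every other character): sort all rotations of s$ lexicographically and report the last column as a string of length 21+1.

edceaffaffa$cfafeeddda

rank  rotation                last
    0  $dfeadfdfdaaefafefcace  e
    1  aaefafefcace$dfeadfdfd  d
    2  ace$dfeadfdfdaaefafefc  c
    3  adfdfdaaefafefcace$dfe  e
    4  aefafefcace$dfeadfdfda  a
    5  afefcace$dfeadfdfdaaef  f
    6  cace$dfeadfdfdaaefafef  f
    7  ce$dfeadfdfdaaefafefca  a
    8  daaefafefcace$dfeadfdf  f
    9  dfdaaefafefcace$dfeadf  f
   10  dfdfdaaefafefcace$dfea  a
   11  dfeadfdfdaaefafefcace$  $
   12  e$dfeadfdfdaaefafefcac  c
   13  eadfdfdaaefafefcace$df  f
   14  efafefcace$dfeadfdfdaa  a
   15  efcace$dfeadfdfdaaefaf  f
   16  fafefcace$dfeadfdfdaae  e
   17  fcace$dfeadfdfdaaefafe  e
   18  fdaaefafefcace$dfeadfd  d
   19  fdfdaaefafefcace$dfead  d
   20  feadfdfdaaefafefcace$d  d
   21  fefcace$dfeadfdfdaaefa  a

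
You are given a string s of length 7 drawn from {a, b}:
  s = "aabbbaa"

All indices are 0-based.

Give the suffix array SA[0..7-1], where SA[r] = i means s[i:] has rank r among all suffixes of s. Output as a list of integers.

rank→(start, suffix):
  0 → (6, 'a')
  1 → (5, 'aa')
  2 → (0, 'aabbbaa')
  3 → (1, 'abbbaa')
  4 → (4, 'baa')
  5 → (3, 'bbaa')
  6 → (2, 'bbbaa')

[6, 5, 0, 1, 4, 3, 2]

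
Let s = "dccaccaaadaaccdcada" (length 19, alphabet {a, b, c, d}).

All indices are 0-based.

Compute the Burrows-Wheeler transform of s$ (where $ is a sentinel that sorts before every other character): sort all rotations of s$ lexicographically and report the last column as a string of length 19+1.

rank  rotation              last
    0  $dccaccaaadaaccdcada  a
    1  a$dccaccaaadaaccdcad  d
    2  aaadaaccdcada$dccacc  c
    3  aaccdcada$dccaccaaad  d
    4  aadaaccdcada$dccacca  a
    5  accaaadaaccdcada$dcc  c
    6  accdcada$dccaccaaada  a
    7  ada$dccaccaaadaaccdc  c
    8  adaaccdcada$dccaccaa  a
    9  caaadaaccdcada$dccac  c
   10  caccaaadaaccdcada$dc  c
   11  cada$dccaccaaadaaccd  d
   12  ccaaadaaccdcada$dcca  a
   13  ccaccaaadaaccdcada$d  d
   14  ccdcada$dccaccaaadaa  a
   15  cdcada$dccaccaaadaac  c
   16  da$dccaccaaadaaccdca  a
   17  daaccdcada$dccaccaaa  a
   18  dcada$dccaccaaadaacc  c
   19  dccaccaaadaaccdcada$  $

adcdacacaccdadacaac$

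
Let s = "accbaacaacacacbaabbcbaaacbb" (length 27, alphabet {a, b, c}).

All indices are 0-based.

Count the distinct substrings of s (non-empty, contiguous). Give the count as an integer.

sorted suffixes:
  #0 SA[0]=21  'aaacbb'
  #1 SA[1]=15  'aabbcbaaacbb'
  #2 SA[2]=4  'aacaacacacbaabbcbaaacbb'
  #3 SA[3]=7  'aacacacbaabbcbaaacbb'
  #4 SA[4]=22  'aacbb'
  #5 SA[5]=16  'abbcbaaacbb'
  #6 SA[6]=5  'acaacacacbaabbcbaaacbb'
  #7 SA[7]=8  'acacacbaabbcbaaacbb'
  #8 SA[8]=10  'acacbaabbcbaaacbb'
  #9 SA[9]=12  'acbaabbcbaaacbb'
  #10 SA[10]=23  'acbb'
  #11 SA[11]=0  'accbaacaacacacbaabbcbaaacbb'
  #12 SA[12]=26  'b'
  #13 SA[13]=20  'baaacbb'
  #14 SA[14]=14  'baabbcbaaacbb'
  #15 SA[15]=3  'baacaacacacbaabbcbaaacbb'
  #16 SA[16]=25  'bb'
  #17 SA[17]=17  'bbcbaaacbb'
  #18 SA[18]=18  'bcbaaacbb'
  #19 SA[19]=6  'caacacacbaabbcbaaacbb'
  #20 SA[20]=9  'cacacbaabbcbaaacbb'
  #21 SA[21]=11  'cacbaabbcbaaacbb'
  #22 SA[22]=19  'cbaaacbb'
  #23 SA[23]=13  'cbaabbcbaaacbb'
  #24 SA[24]=2  'cbaacaacacacbaabbcbaaacbb'
  #25 SA[25]=24  'cbb'
  #26 SA[26]=1  'ccbaacaacacacbaabbcbaaacbb'

SA = [21, 15, 4, 7, 22, 16, 5, 8, 10, 12, 23, 0, 26, 20, 14, 3, 25, 17, 18, 6, 9, 11, 19, 13, 2, 24, 1]
[i] adj suffixes → lcp
  [1] 21/15 → 2 ('aa')
  [2] 15/4 → 2 ('aa')
  [3] 4/7 → 4 ('aaca')
  [4] 7/22 → 3 ('aac')
  [5] 22/16 → 1 ('a')
  [6] 16/5 → 1 ('a')
  [7] 5/8 → 3 ('aca')
  [8] 8/10 → 4 ('acac')
  [9] 10/12 → 2 ('ac')
  [10] 12/23 → 3 ('acb')
  [11] 23/0 → 2 ('ac')
  [12] 0/26 → 0 ('')
  [13] 26/20 → 1 ('b')
  [14] 20/14 → 3 ('baa')
  [15] 14/3 → 3 ('baa')
  [16] 3/25 → 1 ('b')
  [17] 25/17 → 2 ('bb')
  [18] 17/18 → 1 ('b')
  [19] 18/6 → 0 ('')
  [20] 6/9 → 2 ('ca')
  [21] 9/11 → 3 ('cac')
  [22] 11/19 → 1 ('c')
  [23] 19/13 → 4 ('cbaa')
  [24] 13/2 → 4 ('cbaa')
  [25] 2/24 → 2 ('cb')
  [26] 24/1 → 1 ('c')

n(n+1)/2 = 27·28/2 = 378
Σ LCP = 0 + 2 + 2 + 4 + 3 + 1 + 1 + 3 + 4 + 2 + 3 + 2 + 0 + 1 + 3 + 3 + 1 + 2 + 1 + 0 + 2 + 3 + 1 + 4 + 4 + 2 + 1 = 55
distinct = 378 − 55 = 323

323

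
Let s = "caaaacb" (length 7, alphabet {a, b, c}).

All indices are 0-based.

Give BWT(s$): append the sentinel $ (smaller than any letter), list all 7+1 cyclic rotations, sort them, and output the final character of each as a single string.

bcaaac$a

rank  rotation  last
    0  $caaaacb  b
    1  aaaacb$c  c
    2  aaacb$ca  a
    3  aacb$caa  a
    4  acb$caaa  a
    5  b$caaaac  c
    6  caaaacb$  $
    7  cb$caaaa  a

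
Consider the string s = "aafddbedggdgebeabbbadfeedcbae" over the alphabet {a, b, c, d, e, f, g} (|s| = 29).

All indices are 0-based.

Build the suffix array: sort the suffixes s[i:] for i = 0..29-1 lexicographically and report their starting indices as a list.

sorted suffixes:
  #0 SA[0]=0  'aafddbedggdgebeabbbadfeedcbae'
  #1 SA[1]=15  'abbbadfeedcbae'
  #2 SA[2]=19  'adfeedcbae'
  #3 SA[3]=27  'ae'
  #4 SA[4]=1  'afddbedggdgebeabbbadfeedcbae'
  #5 SA[5]=18  'badfeedcbae'
  #6 SA[6]=26  'bae'
  #7 SA[7]=17  'bbadfeedcbae'
  #8 SA[8]=16  'bbbadfeedcbae'
  #9 SA[9]=13  'beabbbadfeedcbae'
  #10 SA[10]=5  'bedggdgebeabbbadfeedcbae'
  #11 SA[11]=25  'cbae'
  #12 SA[12]=4  'dbedggdgebeabbbadfeedcbae'
  #13 SA[13]=24  'dcbae'
  #14 SA[14]=3  'ddbedggdgebeabbbadfeedcbae'
  #15 SA[15]=20  'dfeedcbae'
  #16 SA[16]=10  'dgebeabbbadfeedcbae'
  #17 SA[17]=7  'dggdgebeabbbadfeedcbae'
  #18 SA[18]=28  'e'
  #19 SA[19]=14  'eabbbadfeedcbae'
  #20 SA[20]=12  'ebeabbbadfeedcbae'
  #21 SA[21]=23  'edcbae'
  #22 SA[22]=6  'edggdgebeabbbadfeedcbae'
  #23 SA[23]=22  'eedcbae'
  #24 SA[24]=2  'fddbedggdgebeabbbadfeedcbae'
  #25 SA[25]=21  'feedcbae'
  #26 SA[26]=9  'gdgebeabbbadfeedcbae'
  #27 SA[27]=11  'gebeabbbadfeedcbae'
  #28 SA[28]=8  'ggdgebeabbbadfeedcbae'

[0, 15, 19, 27, 1, 18, 26, 17, 16, 13, 5, 25, 4, 24, 3, 20, 10, 7, 28, 14, 12, 23, 6, 22, 2, 21, 9, 11, 8]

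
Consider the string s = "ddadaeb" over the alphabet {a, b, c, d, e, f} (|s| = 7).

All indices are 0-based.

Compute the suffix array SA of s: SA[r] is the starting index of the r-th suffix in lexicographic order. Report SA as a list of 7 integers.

rank | idx | suffix
   0 |   2 | adaeb
   1 |   4 | aeb
   2 |   6 | b
   3 |   1 | dadaeb
   4 |   3 | daeb
   5 |   0 | ddadaeb
   6 |   5 | eb

[2, 4, 6, 1, 3, 0, 5]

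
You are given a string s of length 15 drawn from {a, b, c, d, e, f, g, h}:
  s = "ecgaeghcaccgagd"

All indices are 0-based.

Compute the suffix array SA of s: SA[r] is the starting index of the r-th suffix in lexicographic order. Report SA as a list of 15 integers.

rank→(start, suffix):
  0 → (8, 'accgagd')
  1 → (3, 'aeghcaccgagd')
  2 → (12, 'agd')
  3 → (7, 'caccgagd')
  4 → (9, 'ccgagd')
  5 → (1, 'cgaeghcaccgagd')
  6 → (10, 'cgagd')
  7 → (14, 'd')
  8 → (0, 'ecgaeghcaccgagd')
  9 → (4, 'eghcaccgagd')
  10 → (2, 'gaeghcaccgagd')
  11 → (11, 'gagd')
  12 → (13, 'gd')
  13 → (5, 'ghcaccgagd')
  14 → (6, 'hcaccgagd')

[8, 3, 12, 7, 9, 1, 10, 14, 0, 4, 2, 11, 13, 5, 6]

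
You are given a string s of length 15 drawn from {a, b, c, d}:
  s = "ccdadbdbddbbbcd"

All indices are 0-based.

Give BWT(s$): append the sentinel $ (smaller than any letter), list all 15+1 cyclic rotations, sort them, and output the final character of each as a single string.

dddbbdd$bcccdabb

rank  rotation          last
    0  $ccdadbdbddbbbcd  d
    1  adbdbddbbbcd$ccd  d
    2  bbbcd$ccdadbdbdd  d
    3  bbcd$ccdadbdbddb  b
    4  bcd$ccdadbdbddbb  b
    5  bdbddbbbcd$ccdad  d
    6  bddbbbcd$ccdadbd  d
    7  ccdadbdbddbbbcd$  $
    8  cd$ccdadbdbddbbb  b
    9  cdadbdbddbbbcd$c  c
   10  d$ccdadbdbddbbbc  c
   11  dadbdbddbbbcd$cc  c
   12  dbbbcd$ccdadbdbd  d
   13  dbdbddbbbcd$ccda  a
   14  dbddbbbcd$ccdadb  b
   15  ddbbbcd$ccdadbdb  b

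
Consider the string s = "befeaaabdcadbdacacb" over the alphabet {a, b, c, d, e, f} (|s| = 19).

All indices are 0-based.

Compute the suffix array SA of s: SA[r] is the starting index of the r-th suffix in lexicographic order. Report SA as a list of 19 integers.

[4, 5, 6, 14, 16, 10, 18, 12, 7, 0, 15, 9, 17, 13, 11, 8, 3, 1, 2]

sorted suffixes:
  #0 SA[0]=4  'aaabdcadbdacacb'
  #1 SA[1]=5  'aabdcadbdacacb'
  #2 SA[2]=6  'abdcadbdacacb'
  #3 SA[3]=14  'acacb'
  #4 SA[4]=16  'acb'
  #5 SA[5]=10  'adbdacacb'
  #6 SA[6]=18  'b'
  #7 SA[7]=12  'bdacacb'
  #8 SA[8]=7  'bdcadbdacacb'
  #9 SA[9]=0  'befeaaabdcadbdacacb'
  #10 SA[10]=15  'cacb'
  #11 SA[11]=9  'cadbdacacb'
  #12 SA[12]=17  'cb'
  #13 SA[13]=13  'dacacb'
  #14 SA[14]=11  'dbdacacb'
  #15 SA[15]=8  'dcadbdacacb'
  #16 SA[16]=3  'eaaabdcadbdacacb'
  #17 SA[17]=1  'efeaaabdcadbdacacb'
  #18 SA[18]=2  'feaaabdcadbdacacb'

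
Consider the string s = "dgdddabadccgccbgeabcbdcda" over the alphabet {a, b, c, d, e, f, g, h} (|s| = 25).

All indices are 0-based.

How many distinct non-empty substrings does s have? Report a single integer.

300

sorted suffixes:
  #0 SA[0]=24  'a'
  #1 SA[1]=5  'abadccgccbgeabcbdcda'
  #2 SA[2]=17  'abcbdcda'
  #3 SA[3]=7  'adccgccbgeabcbdcda'
  #4 SA[4]=6  'badccgccbgeabcbdcda'
  #5 SA[5]=18  'bcbdcda'
  #6 SA[6]=20  'bdcda'
  #7 SA[7]=14  'bgeabcbdcda'
  #8 SA[8]=19  'cbdcda'
  #9 SA[9]=13  'cbgeabcbdcda'
  #10 SA[10]=12  'ccbgeabcbdcda'
  #11 SA[11]=9  'ccgccbgeabcbdcda'
  #12 SA[12]=22  'cda'
  #13 SA[13]=10  'cgccbgeabcbdcda'
  #14 SA[14]=23  'da'
  #15 SA[15]=4  'dabadccgccbgeabcbdcda'
  #16 SA[16]=8  'dccgccbgeabcbdcda'
  #17 SA[17]=21  'dcda'
  #18 SA[18]=3  'ddabadccgccbgeabcbdcda'
  #19 SA[19]=2  'dddabadccgccbgeabcbdcda'
  #20 SA[20]=0  'dgdddabadccgccbgeabcbdcda'
  #21 SA[21]=16  'eabcbdcda'
  #22 SA[22]=11  'gccbgeabcbdcda'
  #23 SA[23]=1  'gdddabadccgccbgeabcbdcda'
  #24 SA[24]=15  'geabcbdcda'

SA = [24, 5, 17, 7, 6, 18, 20, 14, 19, 13, 12, 9, 22, 10, 23, 4, 8, 21, 3, 2, 0, 16, 11, 1, 15]
[i] adj suffixes → lcp
  [1] 24/5 → 1 ('a')
  [2] 5/17 → 2 ('ab')
  [3] 17/7 → 1 ('a')
  [4] 7/6 → 0 ('')
  [5] 6/18 → 1 ('b')
  [6] 18/20 → 1 ('b')
  [7] 20/14 → 1 ('b')
  [8] 14/19 → 0 ('')
  [9] 19/13 → 2 ('cb')
  [10] 13/12 → 1 ('c')
  [11] 12/9 → 2 ('cc')
  [12] 9/22 → 1 ('c')
  [13] 22/10 → 1 ('c')
  [14] 10/23 → 0 ('')
  [15] 23/4 → 2 ('da')
  [16] 4/8 → 1 ('d')
  [17] 8/21 → 2 ('dc')
  [18] 21/3 → 1 ('d')
  [19] 3/2 → 2 ('dd')
  [20] 2/0 → 1 ('d')
  [21] 0/16 → 0 ('')
  [22] 16/11 → 0 ('')
  [23] 11/1 → 1 ('g')
  [24] 1/15 → 1 ('g')

n(n+1)/2 = 25·26/2 = 325
Σ LCP = 0 + 1 + 2 + 1 + 0 + 1 + 1 + 1 + 0 + 2 + 1 + 2 + 1 + 1 + 0 + 2 + 1 + 2 + 1 + 2 + 1 + 0 + 0 + 1 + 1 = 25
distinct = 325 − 25 = 300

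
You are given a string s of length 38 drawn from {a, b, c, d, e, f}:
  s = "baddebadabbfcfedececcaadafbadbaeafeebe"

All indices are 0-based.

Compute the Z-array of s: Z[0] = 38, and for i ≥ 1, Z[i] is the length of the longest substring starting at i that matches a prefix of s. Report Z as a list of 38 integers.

[38, 0, 0, 0, 0, 3, 0, 0, 0, 1, 1, 0, 0, 0, 0, 0, 0, 0, 0, 0, 0, 0, 0, 0, 0, 0, 3, 0, 0, 2, 0, 0, 0, 0, 0, 0, 1, 0]

Z[0]=38
i=1: fresh scan; Z[1]=0
i=2: fresh scan; Z[2]=0
i=3: fresh scan; Z[3]=0
i=4: fresh scan; Z[4]=0
i=5: fresh scan; Z[5]=3 grow→box=[5,8)
i=6: min(r-i=2, Z[1]=0)=0; Z[6]=0
i=7: min(r-i=1, Z[2]=0)=0; Z[7]=0
i=8: fresh scan; Z[8]=0
i=9: fresh scan; Z[9]=1 grow→box=[9,10)
i=10: fresh scan; Z[10]=1 grow→box=[10,11)
i=11: fresh scan; Z[11]=0
i=12: fresh scan; Z[12]=0
i=13: fresh scan; Z[13]=0
i=14: fresh scan; Z[14]=0
i=15: fresh scan; Z[15]=0
i=16: fresh scan; Z[16]=0
i=17: fresh scan; Z[17]=0
i=18: fresh scan; Z[18]=0
i=19: fresh scan; Z[19]=0
i=20: fresh scan; Z[20]=0
i=21: fresh scan; Z[21]=0
i=22: fresh scan; Z[22]=0
i=23: fresh scan; Z[23]=0
i=24: fresh scan; Z[24]=0
i=25: fresh scan; Z[25]=0
i=26: fresh scan; Z[26]=3 grow→box=[26,29)
i=27: min(r-i=2, Z[1]=0)=0; Z[27]=0
i=28: min(r-i=1, Z[2]=0)=0; Z[28]=0
i=29: fresh scan; Z[29]=2 grow→box=[29,31)
i=30: min(r-i=1, Z[1]=0)=0; Z[30]=0
i=31: fresh scan; Z[31]=0
i=32: fresh scan; Z[32]=0
i=33: fresh scan; Z[33]=0
i=34: fresh scan; Z[34]=0
i=35: fresh scan; Z[35]=0
i=36: fresh scan; Z[36]=1 grow→box=[36,37)
i=37: fresh scan; Z[37]=0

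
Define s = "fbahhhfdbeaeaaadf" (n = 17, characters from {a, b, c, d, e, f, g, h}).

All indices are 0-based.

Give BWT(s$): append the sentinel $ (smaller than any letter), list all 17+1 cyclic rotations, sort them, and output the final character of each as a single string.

rank  rotation            last
    0  $fbahhhfdbeaeaaadf  f
    1  aaadf$fbahhhfdbeae  e
    2  aadf$fbahhhfdbeaea  a
    3  adf$fbahhhfdbeaeaa  a
    4  aeaaadf$fbahhhfdbe  e
    5  ahhhfdbeaeaaadf$fb  b
    6  bahhhfdbeaeaaadf$f  f
    7  beaeaaadf$fbahhhfd  d
    8  dbeaeaaadf$fbahhhf  f
    9  df$fbahhhfdbeaeaaa  a
   10  eaaadf$fbahhhfdbea  a
   11  eaeaaadf$fbahhhfdb  b
   12  f$fbahhhfdbeaeaaad  d
   13  fbahhhfdbeaeaaadf$  $
   14  fdbeaeaaadf$fbahhh  h
   15  hfdbeaeaaadf$fbahh  h
   16  hhfdbeaeaaadf$fbah  h
   17  hhhfdbeaeaaadf$fba  a

feaaebfdfaabd$hhha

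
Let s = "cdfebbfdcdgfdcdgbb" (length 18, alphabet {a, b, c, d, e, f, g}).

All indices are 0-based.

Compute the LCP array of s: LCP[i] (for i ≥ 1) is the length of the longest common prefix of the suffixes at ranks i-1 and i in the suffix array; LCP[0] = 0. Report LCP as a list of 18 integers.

[0, 1, 2, 1, 0, 2, 3, 0, 4, 1, 1, 2, 0, 0, 5, 1, 0, 1]

rank→(start, suffix):
  0 → (17, 'b')
  1 → (16, 'bb')
  2 → (4, 'bbfdcdgfdcdgbb')
  3 → (5, 'bfdcdgfdcdgbb')
  4 → (0, 'cdfebbfdcdgfdcdgbb')
  5 → (13, 'cdgbb')
  6 → (8, 'cdgfdcdgbb')
  7 → (12, 'dcdgbb')
  8 → (7, 'dcdgfdcdgbb')
  9 → (1, 'dfebbfdcdgfdcdgbb')
  10 → (14, 'dgbb')
  11 → (9, 'dgfdcdgbb')
  12 → (3, 'ebbfdcdgfdcdgbb')
  13 → (11, 'fdcdgbb')
  14 → (6, 'fdcdgfdcdgbb')
  15 → (2, 'febbfdcdgfdcdgbb')
  16 → (15, 'gbb')
  17 → (10, 'gfdcdgbb')

SA = [17, 16, 4, 5, 0, 13, 8, 12, 7, 1, 14, 9, 3, 11, 6, 2, 15, 10]
i: (SA[i-1],SA[i]) lcp shared
  1: (17,16) 1 'b'
  2: (16,4) 2 'bb'
  3: (4,5) 1 'b'
  4: (5,0) 0 ''
  5: (0,13) 2 'cd'
  6: (13,8) 3 'cdg'
  7: (8,12) 0 ''
  8: (12,7) 4 'dcdg'
  9: (7,1) 1 'd'
  10: (1,14) 1 'd'
  11: (14,9) 2 'dg'
  12: (9,3) 0 ''
  13: (3,11) 0 ''
  14: (11,6) 5 'fdcdg'
  15: (6,2) 1 'f'
  16: (2,15) 0 ''
  17: (15,10) 1 'g'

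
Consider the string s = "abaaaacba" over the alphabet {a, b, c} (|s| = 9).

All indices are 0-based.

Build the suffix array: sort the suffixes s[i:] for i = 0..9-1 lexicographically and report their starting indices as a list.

rank→(start, suffix):
  0 → (8, 'a')
  1 → (2, 'aaaacba')
  2 → (3, 'aaacba')
  3 → (4, 'aacba')
  4 → (0, 'abaaaacba')
  5 → (5, 'acba')
  6 → (7, 'ba')
  7 → (1, 'baaaacba')
  8 → (6, 'cba')

[8, 2, 3, 4, 0, 5, 7, 1, 6]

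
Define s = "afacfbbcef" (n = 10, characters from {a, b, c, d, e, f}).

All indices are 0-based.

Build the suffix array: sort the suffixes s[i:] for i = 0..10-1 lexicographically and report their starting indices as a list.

[2, 0, 5, 6, 7, 3, 8, 9, 1, 4]

sorted suffixes:
  #0 SA[0]=2  'acfbbcef'
  #1 SA[1]=0  'afacfbbcef'
  #2 SA[2]=5  'bbcef'
  #3 SA[3]=6  'bcef'
  #4 SA[4]=7  'cef'
  #5 SA[5]=3  'cfbbcef'
  #6 SA[6]=8  'ef'
  #7 SA[7]=9  'f'
  #8 SA[8]=1  'facfbbcef'
  #9 SA[9]=4  'fbbcef'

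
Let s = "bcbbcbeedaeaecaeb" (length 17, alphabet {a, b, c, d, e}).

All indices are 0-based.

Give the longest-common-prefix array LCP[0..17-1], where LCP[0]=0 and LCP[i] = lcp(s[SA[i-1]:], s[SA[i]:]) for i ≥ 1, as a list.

[0, 2, 2, 0, 1, 1, 3, 1, 0, 1, 2, 0, 0, 1, 1, 1, 1]

rank | idx | suffix
   0 |   9 | aeaecaeb
   1 |  14 | aeb
   2 |  11 | aecaeb
   3 |  16 | b
   4 |   2 | bbcbeedaeaecaeb
   5 |   0 | bcbbcbeedaeaecaeb
   6 |   3 | bcbeedaeaecaeb
   7 |   5 | beedaeaecaeb
   8 |  13 | caeb
   9 |   1 | cbbcbeedaeaecaeb
  10 |   4 | cbeedaeaecaeb
  11 |   8 | daeaecaeb
  12 |  10 | eaecaeb
  13 |  15 | eb
  14 |  12 | ecaeb
  15 |   7 | edaeaecaeb
  16 |   6 | eedaeaecaeb

SA = [9, 14, 11, 16, 2, 0, 3, 5, 13, 1, 4, 8, 10, 15, 12, 7, 6]
[i] adj suffixes → lcp
  [1] 9/14 → 2 ('ae')
  [2] 14/11 → 2 ('ae')
  [3] 11/16 → 0 ('')
  [4] 16/2 → 1 ('b')
  [5] 2/0 → 1 ('b')
  [6] 0/3 → 3 ('bcb')
  [7] 3/5 → 1 ('b')
  [8] 5/13 → 0 ('')
  [9] 13/1 → 1 ('c')
  [10] 1/4 → 2 ('cb')
  [11] 4/8 → 0 ('')
  [12] 8/10 → 0 ('')
  [13] 10/15 → 1 ('e')
  [14] 15/12 → 1 ('e')
  [15] 12/7 → 1 ('e')
  [16] 7/6 → 1 ('e')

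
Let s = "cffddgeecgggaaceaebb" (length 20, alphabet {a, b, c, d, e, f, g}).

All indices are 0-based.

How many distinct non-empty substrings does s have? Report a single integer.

196

rank | idx | suffix
   0 |  12 | aaceaebb
   1 |  13 | aceaebb
   2 |  16 | aebb
   3 |  19 | b
   4 |  18 | bb
   5 |  14 | ceaebb
   6 |   0 | cffddgeecgggaaceaebb
   7 |   8 | cgggaaceaebb
   8 |   3 | ddgeecgggaaceaebb
   9 |   4 | dgeecgggaaceaebb
  10 |  15 | eaebb
  11 |  17 | ebb
  12 |   7 | ecgggaaceaebb
  13 |   6 | eecgggaaceaebb
  14 |   2 | fddgeecgggaaceaebb
  15 |   1 | ffddgeecgggaaceaebb
  16 |  11 | gaaceaebb
  17 |   5 | geecgggaaceaebb
  18 |  10 | ggaaceaebb
  19 |   9 | gggaaceaebb

SA = [12, 13, 16, 19, 18, 14, 0, 8, 3, 4, 15, 17, 7, 6, 2, 1, 11, 5, 10, 9]
rank  pair      lcp
   1  s[12:],s[13:]  1  'a'
   2  s[13:],s[16:]  1  'a'
   3  s[16:],s[19:]  0  ''
   4  s[19:],s[18:]  1  'b'
   5  s[18:],s[14:]  0  ''
   6  s[14:],s[0:]  1  'c'
   7  s[0:],s[8:]  1  'c'
   8  s[8:],s[3:]  0  ''
   9  s[3:],s[4:]  1  'd'
  10  s[4:],s[15:]  0  ''
  11  s[15:],s[17:]  1  'e'
  12  s[17:],s[7:]  1  'e'
  13  s[7:],s[6:]  1  'e'
  14  s[6:],s[2:]  0  ''
  15  s[2:],s[1:]  1  'f'
  16  s[1:],s[11:]  0  ''
  17  s[11:],s[5:]  1  'g'
  18  s[5:],s[10:]  1  'g'
  19  s[10:],s[9:]  2  'gg'

n(n+1)/2 = 20·21/2 = 210
Σ LCP = 0 + 1 + 1 + 0 + 1 + 0 + 1 + 1 + 0 + 1 + 0 + 1 + 1 + 1 + 0 + 1 + 0 + 1 + 1 + 2 = 14
distinct = 210 − 14 = 196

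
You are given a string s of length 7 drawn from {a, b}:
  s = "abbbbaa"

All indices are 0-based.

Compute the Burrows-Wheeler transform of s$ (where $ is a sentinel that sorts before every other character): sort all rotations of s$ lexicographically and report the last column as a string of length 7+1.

rank  rotation  last
    0  $abbbbaa  a
    1  a$abbbba  a
    2  aa$abbbb  b
    3  abbbbaa$  $
    4  baa$abbb  b
    5  bbaa$abb  b
    6  bbbaa$ab  b
    7  bbbbaa$a  a

aab$bbba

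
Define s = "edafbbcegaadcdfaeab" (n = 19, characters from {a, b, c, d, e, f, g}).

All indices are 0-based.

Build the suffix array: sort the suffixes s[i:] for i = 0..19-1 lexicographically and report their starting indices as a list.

[9, 17, 10, 15, 2, 18, 4, 5, 12, 6, 1, 11, 13, 16, 0, 7, 14, 3, 8]

sorted suffixes:
  #0 SA[0]=9  'aadcdfaeab'
  #1 SA[1]=17  'ab'
  #2 SA[2]=10  'adcdfaeab'
  #3 SA[3]=15  'aeab'
  #4 SA[4]=2  'afbbcegaadcdfaeab'
  #5 SA[5]=18  'b'
  #6 SA[6]=4  'bbcegaadcdfaeab'
  #7 SA[7]=5  'bcegaadcdfaeab'
  #8 SA[8]=12  'cdfaeab'
  #9 SA[9]=6  'cegaadcdfaeab'
  #10 SA[10]=1  'dafbbcegaadcdfaeab'
  #11 SA[11]=11  'dcdfaeab'
  #12 SA[12]=13  'dfaeab'
  #13 SA[13]=16  'eab'
  #14 SA[14]=0  'edafbbcegaadcdfaeab'
  #15 SA[15]=7  'egaadcdfaeab'
  #16 SA[16]=14  'faeab'
  #17 SA[17]=3  'fbbcegaadcdfaeab'
  #18 SA[18]=8  'gaadcdfaeab'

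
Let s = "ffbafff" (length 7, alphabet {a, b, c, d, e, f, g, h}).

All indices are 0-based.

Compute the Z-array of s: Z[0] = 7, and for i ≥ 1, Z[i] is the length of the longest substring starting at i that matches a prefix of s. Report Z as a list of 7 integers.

Z[0]=7
i=1: outside box; Z[1]=1 extend→box=[1,2)
i=2: outside box; Z[2]=0
i=3: outside box; Z[3]=0
i=4: outside box; Z[4]=2 extend→box=[4,6)
i=5: min(r-i=1, Z[1]=1)=1; Z[5]=2 extend→box=[5,7)
i=6: min(r-i=1, Z[1]=1)=1; Z[6]=1

[7, 1, 0, 0, 2, 2, 1]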